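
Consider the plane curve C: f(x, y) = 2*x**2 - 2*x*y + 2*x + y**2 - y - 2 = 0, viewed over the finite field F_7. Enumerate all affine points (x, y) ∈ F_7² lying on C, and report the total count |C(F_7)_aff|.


Affine F_7-points: {(0, 2), (0, 6), (1, 1), (1, 2), (5, 5), (5, 6), (6, 1), (6, 5)}; count = 8.

For each of the 49 pairs (x, y) ∈ F_7², evaluate f(x, y) mod 7. Record the zeros.
  x = 0: [0↦5, 1↦5, 2↦0, 3↦4, 4↦3, 5↦4, 6↦0]  zeros at y ∈ {2, 6}
  x = 1: [0↦2, 1↦0, 2↦0, 3↦2, 4↦6, 5↦5, 6↦6]  zeros at y ∈ {1, 2}
  x = 2: [0↦3, 1↦6, 2↦4, 3↦4, 4↦6, 5↦3, 6↦2]  zeros at y ∈ ∅
  x = 3: [0↦1, 1↦2, 2↦5, 3↦3, 4↦3, 5↦5, 6↦2]  zeros at y ∈ ∅
  x = 4: [0↦3, 1↦2, 2↦3, 3↦6, 4↦4, 5↦4, 6↦6]  zeros at y ∈ ∅
  x = 5: [0↦2, 1↦6, 2↦5, 3↦6, 4↦2, 5↦0, 6↦0]  zeros at y ∈ {5, 6}
  x = 6: [0↦5, 1↦0, 2↦4, 3↦3, 4↦4, 5↦0, 6↦5]  zeros at y ∈ {1, 5}
Collecting zeros: affine points = {(0, 2), (0, 6), (1, 1), (1, 2), (5, 5), (5, 6), (6, 1), (6, 5)}.
Total count |C(F_7)_aff| = 8.


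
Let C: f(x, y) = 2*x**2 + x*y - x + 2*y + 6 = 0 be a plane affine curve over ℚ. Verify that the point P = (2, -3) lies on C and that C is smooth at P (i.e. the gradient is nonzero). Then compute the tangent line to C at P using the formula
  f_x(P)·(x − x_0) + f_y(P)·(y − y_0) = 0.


Tangent line at P: 4*x + 4*y + 4 = 0.

Step 1: f(2, -3) = 0, so P lies on C.
Step 2: partial derivatives
  f_x(x, y) = 4*x + y - 1, f_y(x, y) = x + 2.
  f_x(P) = 4, f_y(P) = 4 (gradient nonzero, so P is smooth).
Step 3: tangent line at P: 4·(x − 2) + 4·(y − -3) = 0.
Expanding: 4*x + 4*y + 4 = 0.


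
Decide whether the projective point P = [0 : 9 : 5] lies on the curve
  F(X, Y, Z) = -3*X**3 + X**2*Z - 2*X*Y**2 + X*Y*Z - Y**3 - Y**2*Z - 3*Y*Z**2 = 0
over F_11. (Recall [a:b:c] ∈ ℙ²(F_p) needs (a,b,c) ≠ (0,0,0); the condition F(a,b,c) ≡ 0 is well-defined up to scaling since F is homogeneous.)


F(0,9,5) ≡ 6 (mod 11); P is NOT on the curve.

Evaluate F(0, 9, 5) term-by-term (mod 11).
  -3*X**3 ↦ -3·0·1·1 = 0
  X**2*Z ↦ 1·0·1·5 = 0
  -2*X*Y**2 ↦ -2·0·81·1 = 0
  X*Y*Z ↦ 1·0·9·5 = 0
  -Y**3 ↦ -1·1·729·1 = -729
  -Y**2*Z ↦ -1·1·81·5 = -405
  -3*Y*Z**2 ↦ -3·1·9·25 = -675
Sum: F(0, 9, 5) = (0) + (0) + (0) + (0) + (-729) + (-405) + (-675) = -1809.
Reducing mod 11: -1809 ≡ 6 (mod 11).
Since F(a, b, c) ≡ 6 ≠ 0 (mod 11), P does NOT lie on the curve.


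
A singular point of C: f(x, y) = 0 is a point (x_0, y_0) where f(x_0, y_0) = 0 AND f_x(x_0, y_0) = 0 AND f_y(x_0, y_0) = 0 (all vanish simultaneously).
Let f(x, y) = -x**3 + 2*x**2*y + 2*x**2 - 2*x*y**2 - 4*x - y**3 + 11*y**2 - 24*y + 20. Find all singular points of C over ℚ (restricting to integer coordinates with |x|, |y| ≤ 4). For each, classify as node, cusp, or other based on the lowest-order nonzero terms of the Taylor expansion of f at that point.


Singular points: {(2, 2)}; classification: cusp.

Compute partial derivatives:
  f_x = -3*x**2 + 4*x*y + 4*x - 2*y**2 - 4.
  f_y = 2*x**2 - 4*x*y - 3*y**2 + 22*y - 24.
Scan x_0 ∈ {−4, ..., 4}. For each x_0, f_y(x_0, y) is a polynomial in y; find its integer roots y ∈ {−4, ..., 4}, then test f_x and f at those candidates.
  x = -4: f_y(-4, y) = -3*y**2 + 38*y + 8; no integer root y with |y| ≤ 4.
  x = -3: f_y(-3, y) = -3*y**2 + 34*y - 6; no integer root y with |y| ≤ 4.
  x = -2: f_y(-2, y) = -3*y**2 + 30*y - 16; no integer root y with |y| ≤ 4.
  x = -1: f_y(-1, y) = -3*y**2 + 26*y - 22; no integer root y with |y| ≤ 4.
  x = 0: f_y(0, y) = -3*y**2 + 22*y - 24; no integer root y with |y| ≤ 4.
  x = 1: f_y(1, y) = -3*y**2 + 18*y - 22; no integer root y with |y| ≤ 4.
  x = 2: f_y(2, y) = -3*y**2 + 14*y - 16; vanishes at y ∈ {2}. (2, 2): f_x = 0, f = 0 — SINGULAR.
  x = 3: f_y(3, y) = -3*y**2 + 10*y - 6; no integer root y with |y| ≤ 4.
  x = 4: f_y(4, y) = -3*y**2 + 6*y + 8; no integer root y with |y| ≤ 4.
Only singular point on the grid: (2, 2).
Classify: substitute x = 2 + u, y = 2 + v and expand: f = -u**3 + 2*u**2*v - 2*u*v**2 - v**3 + v**2.
No constant or linear terms (consistent with a singular point). Quadratic part: v**2. Cubic part: -u**3 + 2*u**2*v - 2*u*v**2 - v**3.
The quadratic part v**2 is a perfect square, so there is a single (double) tangent line v = 0, i.e. y = 2. Restricting the cubic part to that line (v = 0) leaves -u**3 ≠ 0, so f is not divisible by v and the branch is v² ≈ u**3 to lowest order — this is a cusp.
Classification: cusp.


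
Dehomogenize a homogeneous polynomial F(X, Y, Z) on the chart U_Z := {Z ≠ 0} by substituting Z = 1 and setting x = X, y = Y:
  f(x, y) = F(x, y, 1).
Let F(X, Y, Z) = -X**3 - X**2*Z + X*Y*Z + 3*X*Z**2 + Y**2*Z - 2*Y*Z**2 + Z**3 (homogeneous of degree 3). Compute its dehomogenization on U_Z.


f(x, y) = -x**3 - x**2 + x*y + 3*x + y**2 - 2*y + 1

On U_Z we set Z = 1. Each monomial c·X^i·Y^j·Z^k in F becomes c·x^i·y^j·1^k = c·x^i·y^j.
Substituting Z = 1: F(X, Y, 1) = -x**3 - x**2 + x*y + 3*x + y**2 - 2*y + 1.
Note: deg(f) ≤ deg(F) = 3; strict inequality happens when F is divisible by Z (lost terms).


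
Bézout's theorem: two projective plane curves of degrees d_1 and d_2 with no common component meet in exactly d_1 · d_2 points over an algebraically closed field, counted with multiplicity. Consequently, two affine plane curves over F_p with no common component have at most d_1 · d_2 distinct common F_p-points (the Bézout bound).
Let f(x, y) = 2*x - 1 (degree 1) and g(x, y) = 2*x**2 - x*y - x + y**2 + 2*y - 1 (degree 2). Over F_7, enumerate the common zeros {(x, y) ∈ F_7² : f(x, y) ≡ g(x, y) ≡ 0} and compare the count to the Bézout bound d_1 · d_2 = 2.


Common zeros: {(4, 4), (4, 5)}; count = 2; Bézout bound = 2.

deg(f) = 1, deg(g) = 2, so Bézout bound = 2.
Scan x ∈ F_7. For each x, list the y ∈ F_7 with f(x, y) ≡ 0 and those with g(x, y) ≡ 0 (mod 7); the common zeros in that column are the intersection.
  x = 0: f ≡ 0 at y ∈ ∅; g ≡ 0 at y ∈ {2, 3}; common: ∅.
  x = 1: f ≡ 0 at y ∈ ∅; g ≡ 0 at y ∈ {0, 6}; common: ∅.
  x = 2: f ≡ 0 at y ∈ ∅; g ≡ 0 at y ∈ {3, 4}; common: ∅.
  x = 3: f ≡ 0 at y ∈ ∅; g ≡ 0 at y ∈ {0, 1}; common: ∅.
  x = 4: f ≡ 0 at y ∈ {0, 1, 2, 3, 4, 5, 6}; g ≡ 0 at y ∈ {4, 5}; common: {4, 5}.
  x = 5: f ≡ 0 at y ∈ ∅; g ≡ 0 at y ∈ {1, 2}; common: ∅.
  x = 6: f ≡ 0 at y ∈ ∅; g ≡ 0 at y ∈ {5, 6}; common: ∅.
Collecting: common zeros = {(4, 4), (4, 5)}, so the count is 2.
Comparison with the Bézout bound: 2 ≤ 2 = deg(f)·deg(g), as expected for curves with no common component (the bound is attained).


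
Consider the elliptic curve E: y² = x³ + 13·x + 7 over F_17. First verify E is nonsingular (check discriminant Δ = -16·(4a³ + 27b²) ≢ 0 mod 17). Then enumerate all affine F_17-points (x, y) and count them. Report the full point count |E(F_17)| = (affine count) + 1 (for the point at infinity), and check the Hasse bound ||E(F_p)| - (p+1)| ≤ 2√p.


Affine points = {(1, 2), (1, 15), (4, 2), (4, 15), (7, 4), (7, 13), (10, 7), (10, 10), (11, 6), (11, 11), (12, 2), (12, 15), (14, 3), (14, 14)}; affine count = 14; |E(F_17)| = 15.

Discriminant check: Δ ∝ 4a³ + 27b² = 4·13³ + 27·7² = 4·2197 + 27·49 ≡ 13 (mod 17). Nonzero ⇒ E is nonsingular.
For each x ∈ F_17, compute rhs = x³ + 13·x + 7 mod 17, then count y ∈ F_17 with y² ≡ rhs.
  x = 0: rhs = 7, matching y values: none (0 points).
  x = 1: rhs = 4, matching y values: 2, 15 (2 points).
  x = 2: rhs = 7, matching y values: none (0 points).
  x = 3: rhs = 5, matching y values: none (0 points).
  x = 4: rhs = 4, matching y values: 2, 15 (2 points).
  x = 5: rhs = 10, matching y values: none (0 points).
  x = 6: rhs = 12, matching y values: none (0 points).
  x = 7: rhs = 16, matching y values: 4, 13 (2 points).
  x = 8: rhs = 11, matching y values: none (0 points).
  x = 9: rhs = 3, matching y values: none (0 points).
  x = 10: rhs = 15, matching y values: 7, 10 (2 points).
  x = 11: rhs = 2, matching y values: 6, 11 (2 points).
  x = 12: rhs = 4, matching y values: 2, 15 (2 points).
  x = 13: rhs = 10, matching y values: none (0 points).
  x = 14: rhs = 9, matching y values: 3, 14 (2 points).
  x = 15: rhs = 7, matching y values: none (0 points).
  x = 16: rhs = 10, matching y values: none (0 points).
Total affine count: 14.
Full point count |E(F_17)| = 14 + 1 = 15.
Hasse bound: |15 − (17+1)| = |-3| = 3 ≤ 2√17 ≈ 8.2462 ✓.


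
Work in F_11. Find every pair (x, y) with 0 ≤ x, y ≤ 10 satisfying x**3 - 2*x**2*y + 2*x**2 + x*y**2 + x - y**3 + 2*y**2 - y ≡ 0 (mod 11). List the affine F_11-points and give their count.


Affine F_11-points: {(0, 0), (0, 1), (1, 10), (2, 3), (3, 1), (3, 2), (4, 4), (4, 9), (6, 4), (7, 4), (8, 1), (10, 0), (10, 6)}; count = 13.

For each of the 121 pairs (x, y) ∈ F_11², evaluate f(x, y) mod 11. Record the zeros.
  x = 0: [0↦0, 1↦0, 2↦9, 3↦10, 4↦8, 5↦8, 6↦4, 7↦1, 8↦4, 9↦7, 10↦4]  zeros at y ∈ {0, 1}
  x = 1: [0↦4, 1↦3, 2↦2, 3↦6, 4↦9, 5↦5, 6↦10, 7↦7, 8↦1, 9↦8, 10↦0]  zeros at y ∈ {10}
  x = 2: [0↦7, 1↦1, 2↦8, 3↦0, 4↦4, 5↦3, 6↦2, 7↦6, 8↦9, 9↦5, 10↦10]  zeros at y ∈ {3}
  x = 3: [0↦4, 1↦0, 2↦0, 3↦9, 4↦10, 5↦8, 6↦8, 7↦4, 8↦1, 9↦4, 10↦7]  zeros at y ∈ {1, 2}
  x = 4: [0↦1, 1↦6, 2↦6, 3↦6, 4↦0, 5↦4, 6↦1, 7↦7, 8↦5, 9↦0, 10↦8]  zeros at y ∈ {4, 9}
  x = 5: [0↦4, 1↦3, 2↦10, 3↦8, 4↦2, 5↦8, 6↦9, 7↦10, 8↦5, 9↦10, 10↦8]  zeros at y ∈ ∅
  x = 6: [0↦8, 1↦8, 2↦7, 3↦10, 4↦0, 5↦4, 6↦5, 7↦8, 8↦7, 9↦7, 10↦2]  zeros at y ∈ {4}
  x = 7: [0↦8, 1↦5, 2↦3, 3↦7, 4↦0, 5↦9, 6↦6, 7↦7, 8↦6, 9↦8, 10↦7]  zeros at y ∈ {4}
  x = 8: [0↦10, 1↦0, 2↦4, 3↦5, 4↦8, 5↦7, 6↦7, 7↦2, 8↦8, 9↦8, 10↦7]  zeros at y ∈ {1}
  x = 9: [0↦9, 1↦10, 2↦5, 3↦10, 4↦8, 5↦4, 6↦3, 7↦10, 8↦8, 9↦2, 10↦8]  zeros at y ∈ ∅
  x = 10: [0↦0, 1↦8, 2↦1, 3↦6, 4↦6, 5↦6, 6↦0, 7↦4, 8↦1, 9↦7, 10↦5]  zeros at y ∈ {0, 6}
Collecting zeros: affine points = {(0, 0), (0, 1), (1, 10), (2, 3), (3, 1), (3, 2), (4, 4), (4, 9), (6, 4), (7, 4), (8, 1), (10, 0), (10, 6)}.
Total count |C(F_11)_aff| = 13.


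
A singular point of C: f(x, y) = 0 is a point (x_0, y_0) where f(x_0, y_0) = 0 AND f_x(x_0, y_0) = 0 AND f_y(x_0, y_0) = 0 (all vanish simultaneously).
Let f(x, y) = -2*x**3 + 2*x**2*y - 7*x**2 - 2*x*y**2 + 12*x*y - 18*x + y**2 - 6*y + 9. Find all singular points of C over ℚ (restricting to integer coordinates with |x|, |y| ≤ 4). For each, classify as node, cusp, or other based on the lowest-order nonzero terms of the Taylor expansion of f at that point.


Singular points: {(0, 3)}; classification: node.

Compute partial derivatives:
  f_x = -6*x**2 + 4*x*y - 14*x - 2*y**2 + 12*y - 18.
  f_y = 2*x**2 - 4*x*y + 12*x + 2*y - 6.
Scan x_0 ∈ {−4, ..., 4}. For each x_0, f_y(x_0, y) is a polynomial in y; find its integer roots y ∈ {−4, ..., 4}, then test f_x and f at those candidates.
  x = -4: f_y(-4, y) = 18*y - 22; no integer root y with |y| ≤ 4.
  x = -3: f_y(-3, y) = 14*y - 24; no integer root y with |y| ≤ 4.
  x = -2: f_y(-2, y) = 10*y - 22; no integer root y with |y| ≤ 4.
  x = -1: f_y(-1, y) = 6*y - 16; no integer root y with |y| ≤ 4.
  x = 0: f_y(0, y) = 2*y - 6; vanishes at y ∈ {3}. (0, 3): f_x = 0, f = 0 — SINGULAR.
  x = 1: f_y(1, y) = 8 - 2*y; vanishes at y ∈ {4}. (1, 4): f_x = -6 ≠ 0.
  x = 2: f_y(2, y) = 26 - 6*y; no integer root y with |y| ≤ 4.
  x = 3: f_y(3, y) = 48 - 10*y; no integer root y with |y| ≤ 4.
  x = 4: f_y(4, y) = 74 - 14*y; no integer root y with |y| ≤ 4.
Only singular point on the grid: (0, 3).
Classify: substitute x = 0 + u, y = 3 + v and expand: f = -2*u**3 + 2*u**2*v - u**2 - 2*u*v**2 + v**2.
No constant or linear terms (consistent with a singular point). Quadratic part: -u**2 + v**2. Cubic part: -2*u**3 + 2*u**2*v - 2*u*v**2.
The quadratic part v**2 - u**2 = (v − u)(v + u) splits into two distinct linear factors, so there are two distinct tangent lines y − 3 = ±(x − 0) — this is a node (ordinary double point).
Classification: node.


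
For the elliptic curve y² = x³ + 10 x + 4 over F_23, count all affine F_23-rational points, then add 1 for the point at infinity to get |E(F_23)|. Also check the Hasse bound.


Affine points = {(0, 2), (0, 21), (2, 3), (2, 20), (4, 4), (4, 19), (5, 8), (5, 15), (6, 2), (6, 21), (7, 7), (7, 16), (9, 8), (9, 15), (10, 0), (12, 9), (12, 14), (13, 10), (13, 13), (14, 6), (14, 17), (17, 2), (17, 21), (18, 6), (18, 17), (20, 4), (20, 19), (22, 4), (22, 19)}; affine count = 29; |E(F_23)| = 30.

Discriminant check: Δ ∝ 4a³ + 27b² = 4·10³ + 27·4² = 4·1000 + 27·16 ≡ 16 (mod 23). Nonzero ⇒ E is nonsingular.
For each x ∈ F_23, compute rhs = x³ + 10·x + 4 mod 23, then count y ∈ F_23 with y² ≡ rhs.
  x = 0: rhs = 4, matching y values: 2, 21 (2 points).
  x = 1: rhs = 15, matching y values: none (0 points).
  x = 2: rhs = 9, matching y values: 3, 20 (2 points).
  x = 3: rhs = 15, matching y values: none (0 points).
  x = 4: rhs = 16, matching y values: 4, 19 (2 points).
  x = 5: rhs = 18, matching y values: 8, 15 (2 points).
  x = 6: rhs = 4, matching y values: 2, 21 (2 points).
  x = 7: rhs = 3, matching y values: 7, 16 (2 points).
  x = 8: rhs = 21, matching y values: none (0 points).
  x = 9: rhs = 18, matching y values: 8, 15 (2 points).
  x = 10: rhs = 0, matching y values: 0 (1 points).
  x = 11: rhs = 19, matching y values: none (0 points).
  x = 12: rhs = 12, matching y values: 9, 14 (2 points).
  x = 13: rhs = 8, matching y values: 10, 13 (2 points).
  x = 14: rhs = 13, matching y values: 6, 17 (2 points).
  x = 15: rhs = 10, matching y values: none (0 points).
  x = 16: rhs = 5, matching y values: none (0 points).
  x = 17: rhs = 4, matching y values: 2, 21 (2 points).
  x = 18: rhs = 13, matching y values: 6, 17 (2 points).
  x = 19: rhs = 15, matching y values: none (0 points).
  x = 20: rhs = 16, matching y values: 4, 19 (2 points).
  x = 21: rhs = 22, matching y values: none (0 points).
  x = 22: rhs = 16, matching y values: 4, 19 (2 points).
Total affine count: 29.
Full point count |E(F_23)| = 29 + 1 = 30.
Hasse bound: |30 − (23+1)| = |6| = 6 ≤ 2√23 ≈ 9.5917 ✓.


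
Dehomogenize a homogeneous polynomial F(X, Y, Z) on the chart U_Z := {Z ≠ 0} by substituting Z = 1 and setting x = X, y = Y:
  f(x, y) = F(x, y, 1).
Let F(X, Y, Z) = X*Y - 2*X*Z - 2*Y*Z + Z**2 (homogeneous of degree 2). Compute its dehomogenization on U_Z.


f(x, y) = x*y - 2*x - 2*y + 1

On U_Z we set Z = 1. Each monomial c·X^i·Y^j·Z^k in F becomes c·x^i·y^j·1^k = c·x^i·y^j.
Substituting Z = 1: F(X, Y, 1) = x*y - 2*x - 2*y + 1.
Note: deg(f) ≤ deg(F) = 2; strict inequality happens when F is divisible by Z (lost terms).


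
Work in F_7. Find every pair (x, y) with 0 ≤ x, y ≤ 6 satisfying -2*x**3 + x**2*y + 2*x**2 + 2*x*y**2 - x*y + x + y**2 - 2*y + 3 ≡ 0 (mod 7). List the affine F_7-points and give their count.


Affine F_7-points: {(2, 3), (2, 4), (3, 4), (4, 1), (5, 2), (5, 4)}; count = 6.

For each of the 49 pairs (x, y) ∈ F_7², evaluate f(x, y) mod 7. Record the zeros.
  x = 0: [0↦3, 1↦2, 2↦3, 3↦6, 4↦4, 5↦4, 6↦6]  zeros at y ∈ ∅
  x = 1: [0↦4, 1↦5, 2↦5, 3↦4, 4↦2, 5↦6, 6↦2]  zeros at y ∈ ∅
  x = 2: [0↦4, 1↦2, 2↦3, 3↦0, 4↦0, 5↦3, 6↦2]  zeros at y ∈ {3, 4}
  x = 3: [0↦5, 1↦2, 2↦6, 3↦3, 4↦0, 5↦4, 6↦1]  zeros at y ∈ {4}
  x = 4: [0↦2, 1↦0, 2↦2, 3↦1, 4↦4, 5↦4, 6↦1]  zeros at y ∈ {1}
  x = 5: [0↦4, 1↦5, 2↦0, 3↦3, 4↦0, 5↦5, 6↦4]  zeros at y ∈ {2, 4}
  x = 6: [0↦6, 1↦5, 2↦2, 3↦4, 4↦4, 5↦2, 6↦5]  zeros at y ∈ ∅
Collecting zeros: affine points = {(2, 3), (2, 4), (3, 4), (4, 1), (5, 2), (5, 4)}.
Total count |C(F_7)_aff| = 6.


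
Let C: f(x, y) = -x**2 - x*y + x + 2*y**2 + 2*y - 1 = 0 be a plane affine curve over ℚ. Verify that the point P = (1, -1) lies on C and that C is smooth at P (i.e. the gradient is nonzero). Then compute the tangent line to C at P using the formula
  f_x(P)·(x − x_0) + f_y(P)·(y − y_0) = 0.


Tangent line at P: -3*y - 3 = 0.

Step 1: f(1, -1) = 0, so P lies on C.
Step 2: partial derivatives
  f_x(x, y) = -2*x - y + 1, f_y(x, y) = -x + 4*y + 2.
  f_x(P) = 0, f_y(P) = -3 (gradient nonzero, so P is smooth).
Step 3: tangent line at P: 0·(x − 1) + -3·(y − -1) = 0.
Expanding: -3*y - 3 = 0.


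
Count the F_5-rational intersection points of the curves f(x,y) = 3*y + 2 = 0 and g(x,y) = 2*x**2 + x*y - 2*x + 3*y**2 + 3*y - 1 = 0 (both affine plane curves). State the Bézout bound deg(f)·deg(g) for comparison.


Common zeros: {(0, 1), (3, 1)}; count = 2; Bézout bound = 2.

deg(f) = 1, deg(g) = 2, so Bézout bound = 2.
Scan x ∈ F_5. For each x, list the y ∈ F_5 with f(x, y) ≡ 0 and those with g(x, y) ≡ 0 (mod 5); the common zeros in that column are the intersection.
  x = 0: f ≡ 0 at y ∈ {1}; g ≡ 0 at y ∈ {1, 3}; common: {1}.
  x = 1: f ≡ 0 at y ∈ {1}; g ≡ 0 at y ∈ ∅; common: ∅.
  x = 2: f ≡ 0 at y ∈ {1}; g ≡ 0 at y ∈ {2, 3}; common: ∅.
  x = 3: f ≡ 0 at y ∈ {1}; g ≡ 0 at y ∈ {1, 2}; common: {1}.
  x = 4: f ≡ 0 at y ∈ {1}; g ≡ 0 at y ∈ ∅; common: ∅.
Collecting: common zeros = {(0, 1), (3, 1)}, so the count is 2.
Comparison with the Bézout bound: 2 ≤ 2 = deg(f)·deg(g), as expected for curves with no common component (the bound is attained).


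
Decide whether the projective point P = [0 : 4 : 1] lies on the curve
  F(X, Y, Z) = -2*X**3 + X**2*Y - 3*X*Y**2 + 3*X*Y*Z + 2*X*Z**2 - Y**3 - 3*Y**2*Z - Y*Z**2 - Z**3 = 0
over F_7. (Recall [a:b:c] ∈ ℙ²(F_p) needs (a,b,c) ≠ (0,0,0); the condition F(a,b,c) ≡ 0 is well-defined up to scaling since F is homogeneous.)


F(0,4,1) ≡ 2 (mod 7); P is NOT on the curve.

Evaluate F(0, 4, 1) term-by-term (mod 7).
  -2*X**3 ↦ -2·0·1·1 = 0
  X**2*Y ↦ 1·0·4·1 = 0
  -3*X*Y**2 ↦ -3·0·16·1 = 0
  3*X*Y*Z ↦ 3·0·4·1 = 0
  2*X*Z**2 ↦ 2·0·1·1 = 0
  -Y**3 ↦ -1·1·64·1 = -64
  -3*Y**2*Z ↦ -3·1·16·1 = -48
  -Y*Z**2 ↦ -1·1·4·1 = -4
  -Z**3 ↦ -1·1·1·1 = -1
Sum: F(0, 4, 1) = (0) + (0) + (0) + (0) + (0) + (-64) + (-48) + (-4) + (-1) = -117.
Reducing mod 7: -117 ≡ 2 (mod 7).
Since F(a, b, c) ≡ 2 ≠ 0 (mod 7), P does NOT lie on the curve.


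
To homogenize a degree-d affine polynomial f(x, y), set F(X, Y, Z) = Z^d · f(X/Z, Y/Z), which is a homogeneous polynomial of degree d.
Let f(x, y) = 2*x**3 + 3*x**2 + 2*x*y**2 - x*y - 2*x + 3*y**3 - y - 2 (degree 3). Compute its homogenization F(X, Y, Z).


F(X, Y, Z) = 2*X**3 + 3*X**2*Z + 2*X*Y**2 - X*Y*Z - 2*X*Z**2 + 3*Y**3 - Y*Z**2 - 2*Z**3

deg(f) = 3.
Substitute x = X/Z, y = Y/Z into f, then multiply by Z^3.
  monomial 2·x^3·y^0 ↦ 2·X^3·Y^0·Z^0.
  monomial 3·x^2·y^0 ↦ 3·X^2·Y^0·Z^1.
  monomial 2·x^1·y^2 ↦ 2·X^1·Y^2·Z^0.
  monomial -1·x^1·y^1 ↦ -1·X^1·Y^1·Z^1.
  monomial -2·x^1·y^0 ↦ -2·X^1·Y^0·Z^2.
  monomial 3·x^0·y^3 ↦ 3·X^0·Y^3·Z^0.
  monomial -1·x^0·y^1 ↦ -1·X^0·Y^1·Z^2.
  monomial -2·x^0·y^0 ↦ -2·X^0·Y^0·Z^3.
Collecting: F(X, Y, Z) = 2*X**3 + 3*X**2*Z + 2*X*Y**2 - X*Y*Z - 2*X*Z**2 + 3*Y**3 - Y*Z**2 - 2*Z**3.


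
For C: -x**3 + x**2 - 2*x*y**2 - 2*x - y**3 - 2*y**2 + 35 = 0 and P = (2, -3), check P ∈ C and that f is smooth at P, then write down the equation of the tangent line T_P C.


Tangent line at P: -28*x + 9*y + 83 = 0.

Step 1: f(2, -3) = 0, so P lies on C.
Step 2: partial derivatives
  f_x(x, y) = -3*x**2 + 2*x - 2*y**2 - 2, f_y(x, y) = -4*x*y - 3*y**2 - 4*y.
  f_x(P) = -28, f_y(P) = 9 (gradient nonzero, so P is smooth).
Step 3: tangent line at P: -28·(x − 2) + 9·(y − -3) = 0.
Expanding: -28*x + 9*y + 83 = 0.


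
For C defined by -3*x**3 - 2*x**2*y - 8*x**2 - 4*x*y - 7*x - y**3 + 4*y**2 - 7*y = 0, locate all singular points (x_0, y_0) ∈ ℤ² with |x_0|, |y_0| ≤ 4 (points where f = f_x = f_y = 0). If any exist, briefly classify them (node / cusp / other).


Singular points: {(-1, 1)}; classification: node.

Compute partial derivatives:
  f_x = -9*x**2 - 4*x*y - 16*x - 4*y - 7.
  f_y = -2*x**2 - 4*x - 3*y**2 + 8*y - 7.
Scan x_0 ∈ {−4, ..., 4}. For each x_0, f_y(x_0, y) is a polynomial in y; find its integer roots y ∈ {−4, ..., 4}, then test f_x and f at those candidates.
  x = -4: f_y(-4, y) = -3*y**2 + 8*y - 23; no integer root y with |y| ≤ 4.
  x = -3: f_y(-3, y) = -3*y**2 + 8*y - 13; no integer root y with |y| ≤ 4.
  x = -2: f_y(-2, y) = -3*y**2 + 8*y - 7; no integer root y with |y| ≤ 4.
  x = -1: f_y(-1, y) = -3*y**2 + 8*y - 5; vanishes at y ∈ {1}. (-1, 1): f_x = 0, f = 0 — SINGULAR.
  x = 0: f_y(0, y) = -3*y**2 + 8*y - 7; no integer root y with |y| ≤ 4.
  x = 1: f_y(1, y) = -3*y**2 + 8*y - 13; no integer root y with |y| ≤ 4.
  x = 2: f_y(2, y) = -3*y**2 + 8*y - 23; no integer root y with |y| ≤ 4.
  x = 3: f_y(3, y) = -3*y**2 + 8*y - 37; no integer root y with |y| ≤ 4.
  x = 4: f_y(4, y) = -3*y**2 + 8*y - 55; no integer root y with |y| ≤ 4.
Only singular point on the grid: (-1, 1).
Classify: substitute x = -1 + u, y = 1 + v and expand: f = -3*u**3 - 2*u**2*v - u**2 - v**3 + v**2.
No constant or linear terms (consistent with a singular point). Quadratic part: -u**2 + v**2. Cubic part: -3*u**3 - 2*u**2*v - v**3.
The quadratic part v**2 - u**2 = (v − u)(v + u) splits into two distinct linear factors, so there are two distinct tangent lines y − 1 = ±(x − -1) — this is a node (ordinary double point).
Classification: node.


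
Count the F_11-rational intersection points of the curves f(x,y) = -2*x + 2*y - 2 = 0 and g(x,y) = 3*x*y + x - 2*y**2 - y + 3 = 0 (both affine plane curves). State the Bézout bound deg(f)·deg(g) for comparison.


Common zeros: {(0, 1), (1, 2)}; count = 2; Bézout bound = 2.

deg(f) = 1, deg(g) = 2, so Bézout bound = 2.
Scan x ∈ F_11. For each x, list the y ∈ F_11 with f(x, y) ≡ 0 and those with g(x, y) ≡ 0 (mod 11); the common zeros in that column are the intersection.
  x = 0: f ≡ 0 at y ∈ {1}; g ≡ 0 at y ∈ {1, 4}; common: {1}.
  x = 1: f ≡ 0 at y ∈ {2}; g ≡ 0 at y ∈ {2, 10}; common: {2}.
  x = 2: f ≡ 0 at y ∈ {3}; g ≡ 0 at y ∈ ∅; common: ∅.
  x = 3: f ≡ 0 at y ∈ {4}; g ≡ 0 at y ∈ ∅; common: ∅.
  x = 4: f ≡ 0 at y ∈ {5}; g ≡ 0 at y ∈ {3, 8}; common: ∅.
  x = 5: f ≡ 0 at y ∈ {6}; g ≡ 0 at y ∈ ∅; common: ∅.
  x = 6: f ≡ 0 at y ∈ {7}; g ≡ 0 at y ∈ {5, 9}; common: ∅.
  x = 7: f ≡ 0 at y ∈ {8}; g ≡ 0 at y ∈ ∅; common: ∅.
  x = 8: f ≡ 0 at y ∈ {9}; g ≡ 0 at y ∈ {0, 6}; common: ∅.
  x = 9: f ≡ 0 at y ∈ {10}; g ≡ 0 at y ∈ ∅; common: ∅.
  x = 10: f ≡ 0 at y ∈ {0}; g ≡ 0 at y ∈ ∅; common: ∅.
Collecting: common zeros = {(0, 1), (1, 2)}, so the count is 2.
Comparison with the Bézout bound: 2 ≤ 2 = deg(f)·deg(g), as expected for curves with no common component (the bound is attained).


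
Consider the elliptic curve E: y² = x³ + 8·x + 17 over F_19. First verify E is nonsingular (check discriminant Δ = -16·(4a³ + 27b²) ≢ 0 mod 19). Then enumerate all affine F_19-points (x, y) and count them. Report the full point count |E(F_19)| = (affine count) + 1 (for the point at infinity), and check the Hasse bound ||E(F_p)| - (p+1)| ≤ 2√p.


Affine points = {(0, 6), (0, 13), (1, 8), (1, 11), (3, 7), (3, 12), (5, 7), (5, 12), (7, 6), (7, 13), (8, 2), (8, 17), (9, 1), (9, 18), (11, 7), (11, 12), (12, 6), (12, 13), (13, 0), (14, 2), (14, 17), (15, 4), (15, 15), (16, 2), (16, 17)}; affine count = 25; |E(F_19)| = 26.

Discriminant check: Δ ∝ 4a³ + 27b² = 4·8³ + 27·17² = 4·512 + 27·289 ≡ 9 (mod 19). Nonzero ⇒ E is nonsingular.
For each x ∈ F_19, compute rhs = x³ + 8·x + 17 mod 19, then count y ∈ F_19 with y² ≡ rhs.
  x = 0: rhs = 17, matching y values: 6, 13 (2 points).
  x = 1: rhs = 7, matching y values: 8, 11 (2 points).
  x = 2: rhs = 3, matching y values: none (0 points).
  x = 3: rhs = 11, matching y values: 7, 12 (2 points).
  x = 4: rhs = 18, matching y values: none (0 points).
  x = 5: rhs = 11, matching y values: 7, 12 (2 points).
  x = 6: rhs = 15, matching y values: none (0 points).
  x = 7: rhs = 17, matching y values: 6, 13 (2 points).
  x = 8: rhs = 4, matching y values: 2, 17 (2 points).
  x = 9: rhs = 1, matching y values: 1, 18 (2 points).
  x = 10: rhs = 14, matching y values: none (0 points).
  x = 11: rhs = 11, matching y values: 7, 12 (2 points).
  x = 12: rhs = 17, matching y values: 6, 13 (2 points).
  x = 13: rhs = 0, matching y values: 0 (1 points).
  x = 14: rhs = 4, matching y values: 2, 17 (2 points).
  x = 15: rhs = 16, matching y values: 4, 15 (2 points).
  x = 16: rhs = 4, matching y values: 2, 17 (2 points).
  x = 17: rhs = 12, matching y values: none (0 points).
  x = 18: rhs = 8, matching y values: none (0 points).
Total affine count: 25.
Full point count |E(F_19)| = 25 + 1 = 26.
Hasse bound: |26 − (19+1)| = |6| = 6 ≤ 2√19 ≈ 8.7178 ✓.


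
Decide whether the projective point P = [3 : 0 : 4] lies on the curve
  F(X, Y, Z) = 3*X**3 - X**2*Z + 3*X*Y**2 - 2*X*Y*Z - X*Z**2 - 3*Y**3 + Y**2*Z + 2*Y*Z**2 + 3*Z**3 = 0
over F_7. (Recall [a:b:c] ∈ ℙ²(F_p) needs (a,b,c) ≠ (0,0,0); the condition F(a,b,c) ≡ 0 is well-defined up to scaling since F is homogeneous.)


F(3,0,4) ≡ 0 (mod 7); P is on the curve.

Evaluate F(3, 0, 4) term-by-term (mod 7).
  3*X**3 ↦ 3·27·1·1 = 81
  -X**2*Z ↦ -1·9·1·4 = -36
  3*X*Y**2 ↦ 3·3·0·1 = 0
  -2*X*Y*Z ↦ -2·3·0·4 = 0
  -X*Z**2 ↦ -1·3·1·16 = -48
  -3*Y**3 ↦ -3·1·0·1 = 0
  Y**2*Z ↦ 1·1·0·4 = 0
  2*Y*Z**2 ↦ 2·1·0·16 = 0
  3*Z**3 ↦ 3·1·1·64 = 192
Sum: F(3, 0, 4) = (81) + (-36) + (0) + (0) + (-48) + (0) + (0) + (0) + (192) = 189.
Reducing mod 7: 189 ≡ 0 (mod 7).
Since F(a, b, c) ≡ 0 (mod 7), P lies on the curve.


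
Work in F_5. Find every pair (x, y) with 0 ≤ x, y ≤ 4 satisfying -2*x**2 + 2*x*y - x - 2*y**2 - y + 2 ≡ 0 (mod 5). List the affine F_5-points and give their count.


Affine F_5-points: {(2, 2)}; count = 1.

For each of the 25 pairs (x, y) ∈ F_5², evaluate f(x, y) mod 5. Record the zeros.
  x = 0: [0↦2, 1↦4, 2↦2, 3↦1, 4↦1]  zeros at y ∈ ∅
  x = 1: [0↦4, 1↦3, 2↦3, 3↦4, 4↦1]  zeros at y ∈ ∅
  x = 2: [0↦2, 1↦3, 2↦0, 3↦3, 4↦2]  zeros at y ∈ {2}
  x = 3: [0↦1, 1↦4, 2↦3, 3↦3, 4↦4]  zeros at y ∈ ∅
  x = 4: [0↦1, 1↦1, 2↦2, 3↦4, 4↦2]  zeros at y ∈ ∅
Collecting zeros: affine points = {(2, 2)}.
Total count |C(F_5)_aff| = 1.


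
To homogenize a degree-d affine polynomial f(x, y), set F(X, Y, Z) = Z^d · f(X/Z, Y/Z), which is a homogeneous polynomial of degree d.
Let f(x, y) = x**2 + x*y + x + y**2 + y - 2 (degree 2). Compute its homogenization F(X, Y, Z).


F(X, Y, Z) = X**2 + X*Y + X*Z + Y**2 + Y*Z - 2*Z**2

deg(f) = 2.
Substitute x = X/Z, y = Y/Z into f, then multiply by Z^2.
  monomial 1·x^2·y^0 ↦ 1·X^2·Y^0·Z^0.
  monomial 1·x^1·y^1 ↦ 1·X^1·Y^1·Z^0.
  monomial 1·x^1·y^0 ↦ 1·X^1·Y^0·Z^1.
  monomial 1·x^0·y^2 ↦ 1·X^0·Y^2·Z^0.
  monomial 1·x^0·y^1 ↦ 1·X^0·Y^1·Z^1.
  monomial -2·x^0·y^0 ↦ -2·X^0·Y^0·Z^2.
Collecting: F(X, Y, Z) = X**2 + X*Y + X*Z + Y**2 + Y*Z - 2*Z**2.


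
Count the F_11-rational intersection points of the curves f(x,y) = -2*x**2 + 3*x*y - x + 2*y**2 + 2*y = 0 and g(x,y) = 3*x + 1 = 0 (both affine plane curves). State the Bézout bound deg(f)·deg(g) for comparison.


Common zeros: {(7, 7), (7, 9)}; count = 2; Bézout bound = 2.

deg(f) = 2, deg(g) = 1, so Bézout bound = 2.
Scan x ∈ F_11. For each x, list the y ∈ F_11 with f(x, y) ≡ 0 and those with g(x, y) ≡ 0 (mod 11); the common zeros in that column are the intersection.
  x = 0: f ≡ 0 at y ∈ {0, 10}; g ≡ 0 at y ∈ ∅; common: ∅.
  x = 1: f ≡ 0 at y ∈ {6, 8}; g ≡ 0 at y ∈ ∅; common: ∅.
  x = 2: f ≡ 0 at y ∈ {1, 6}; g ≡ 0 at y ∈ ∅; common: ∅.
  x = 3: f ≡ 0 at y ∈ {4, 7}; g ≡ 0 at y ∈ ∅; common: ∅.
  x = 4: f ≡ 0 at y ∈ {2}; g ≡ 0 at y ∈ ∅; common: ∅.
  x = 5: f ≡ 0 at y ∈ {0, 8}; g ≡ 0 at y ∈ ∅; common: ∅.
  x = 6: f ≡ 0 at y ∈ {3, 9}; g ≡ 0 at y ∈ ∅; common: ∅.
  x = 7: f ≡ 0 at y ∈ {7, 9}; g ≡ 0 at y ∈ {0, 1, 2, 3, 4, 5, 6, 7, 8, 9, 10}; common: {7, 9}.
  x = 8: f ≡ 0 at y ∈ {4, 5}; g ≡ 0 at y ∈ ∅; common: ∅.
  x = 9: f ≡ 0 at y ∈ {3, 10}; g ≡ 0 at y ∈ ∅; common: ∅.
  x = 10: f ≡ 0 at y ∈ {1, 5}; g ≡ 0 at y ∈ ∅; common: ∅.
Collecting: common zeros = {(7, 7), (7, 9)}, so the count is 2.
Comparison with the Bézout bound: 2 ≤ 2 = deg(f)·deg(g), as expected for curves with no common component (the bound is attained).


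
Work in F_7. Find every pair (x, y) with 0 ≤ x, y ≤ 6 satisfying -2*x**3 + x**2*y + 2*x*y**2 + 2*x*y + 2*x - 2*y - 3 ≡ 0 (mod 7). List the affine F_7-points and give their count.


Affine F_7-points: {(0, 2), (1, 1), (1, 2), (3, 3), (5, 4), (5, 6)}; count = 6.

For each of the 49 pairs (x, y) ∈ F_7², evaluate f(x, y) mod 7. Record the zeros.
  x = 0: [0↦4, 1↦2, 2↦0, 3↦5, 4↦3, 5↦1, 6↦6]  zeros at y ∈ {2}
  x = 1: [0↦4, 1↦0, 2↦0, 3↦4, 4↦5, 5↦3, 6↦5]  zeros at y ∈ {1, 2}
  x = 2: [0↦6, 1↦2, 2↦6, 3↦4, 4↦3, 5↦3, 6↦4]  zeros at y ∈ ∅
  x = 3: [0↦5, 1↦3, 2↦6, 3↦0, 4↦6, 5↦3, 6↦5]  zeros at y ∈ {3}
  x = 4: [0↦3, 1↦5, 2↦2, 3↦1, 4↦2, 5↦5, 6↦3]  zeros at y ∈ ∅
  x = 5: [0↦2, 1↦3, 2↦3, 3↦2, 4↦0, 5↦4, 6↦0]  zeros at y ∈ {4, 6}
  x = 6: [0↦4, 1↦6, 2↦4, 3↦5, 4↦2, 5↦2, 6↦5]  zeros at y ∈ ∅
Collecting zeros: affine points = {(0, 2), (1, 1), (1, 2), (3, 3), (5, 4), (5, 6)}.
Total count |C(F_7)_aff| = 6.


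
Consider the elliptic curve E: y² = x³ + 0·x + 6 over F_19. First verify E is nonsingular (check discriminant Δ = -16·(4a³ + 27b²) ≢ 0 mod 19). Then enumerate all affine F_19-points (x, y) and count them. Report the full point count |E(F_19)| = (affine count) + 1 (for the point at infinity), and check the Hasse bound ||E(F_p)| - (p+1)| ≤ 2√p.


Affine points = {(0, 5), (0, 14), (1, 8), (1, 11), (5, 6), (5, 13), (7, 8), (7, 11), (8, 9), (8, 10), (11, 8), (11, 11), (12, 9), (12, 10), (16, 6), (16, 13), (17, 6), (17, 13), (18, 9), (18, 10)}; affine count = 20; |E(F_19)| = 21.

Discriminant check: Δ ∝ 4a³ + 27b² = 4·0³ + 27·6² = 4·0 + 27·36 ≡ 3 (mod 19). Nonzero ⇒ E is nonsingular.
For each x ∈ F_19, compute rhs = x³ + 0·x + 6 mod 19, then count y ∈ F_19 with y² ≡ rhs.
  x = 0: rhs = 6, matching y values: 5, 14 (2 points).
  x = 1: rhs = 7, matching y values: 8, 11 (2 points).
  x = 2: rhs = 14, matching y values: none (0 points).
  x = 3: rhs = 14, matching y values: none (0 points).
  x = 4: rhs = 13, matching y values: none (0 points).
  x = 5: rhs = 17, matching y values: 6, 13 (2 points).
  x = 6: rhs = 13, matching y values: none (0 points).
  x = 7: rhs = 7, matching y values: 8, 11 (2 points).
  x = 8: rhs = 5, matching y values: 9, 10 (2 points).
  x = 9: rhs = 13, matching y values: none (0 points).
  x = 10: rhs = 18, matching y values: none (0 points).
  x = 11: rhs = 7, matching y values: 8, 11 (2 points).
  x = 12: rhs = 5, matching y values: 9, 10 (2 points).
  x = 13: rhs = 18, matching y values: none (0 points).
  x = 14: rhs = 14, matching y values: none (0 points).
  x = 15: rhs = 18, matching y values: none (0 points).
  x = 16: rhs = 17, matching y values: 6, 13 (2 points).
  x = 17: rhs = 17, matching y values: 6, 13 (2 points).
  x = 18: rhs = 5, matching y values: 9, 10 (2 points).
Total affine count: 20.
Full point count |E(F_19)| = 20 + 1 = 21.
Hasse bound: |21 − (19+1)| = |1| = 1 ≤ 2√19 ≈ 8.7178 ✓.


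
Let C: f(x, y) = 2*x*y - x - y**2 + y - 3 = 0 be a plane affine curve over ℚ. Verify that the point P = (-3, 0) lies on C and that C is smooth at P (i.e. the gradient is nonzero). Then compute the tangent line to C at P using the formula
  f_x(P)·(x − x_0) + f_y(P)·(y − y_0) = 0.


Tangent line at P: -x - 5*y - 3 = 0.

Step 1: f(-3, 0) = 0, so P lies on C.
Step 2: partial derivatives
  f_x(x, y) = 2*y - 1, f_y(x, y) = 2*x - 2*y + 1.
  f_x(P) = -1, f_y(P) = -5 (gradient nonzero, so P is smooth).
Step 3: tangent line at P: -1·(x − -3) + -5·(y − 0) = 0.
Expanding: -x - 5*y - 3 = 0.


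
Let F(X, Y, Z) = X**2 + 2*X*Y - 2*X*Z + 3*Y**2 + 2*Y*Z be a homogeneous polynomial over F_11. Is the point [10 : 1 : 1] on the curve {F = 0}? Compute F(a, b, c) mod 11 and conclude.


F(10,1,1) ≡ 6 (mod 11); P is NOT on the curve.

Evaluate F(10, 1, 1) term-by-term (mod 11).
  X**2 ↦ 1·100·1·1 = 100
  2*X*Y ↦ 2·10·1·1 = 20
  -2*X*Z ↦ -2·10·1·1 = -20
  3*Y**2 ↦ 3·1·1·1 = 3
  2*Y*Z ↦ 2·1·1·1 = 2
Sum: F(10, 1, 1) = (100) + (20) + (-20) + (3) + (2) = 105.
Reducing mod 11: 105 ≡ 6 (mod 11).
Since F(a, b, c) ≡ 6 ≠ 0 (mod 11), P does NOT lie on the curve.


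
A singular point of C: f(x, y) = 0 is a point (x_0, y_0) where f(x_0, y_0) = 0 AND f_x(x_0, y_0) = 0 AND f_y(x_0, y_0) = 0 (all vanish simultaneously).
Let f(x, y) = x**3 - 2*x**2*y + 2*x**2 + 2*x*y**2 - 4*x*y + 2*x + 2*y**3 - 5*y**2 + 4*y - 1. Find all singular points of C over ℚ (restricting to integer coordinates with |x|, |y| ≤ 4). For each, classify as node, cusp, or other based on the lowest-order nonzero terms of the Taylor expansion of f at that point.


Singular points: {(0, 1)}; classification: cusp.

Compute partial derivatives:
  f_x = 3*x**2 - 4*x*y + 4*x + 2*y**2 - 4*y + 2.
  f_y = -2*x**2 + 4*x*y - 4*x + 6*y**2 - 10*y + 4.
Scan x_0 ∈ {−4, ..., 4}. For each x_0, f_y(x_0, y) is a polynomial in y; find its integer roots y ∈ {−4, ..., 4}, then test f_x and f at those candidates.
  x = -4: f_y(-4, y) = 6*y**2 - 26*y - 12; no integer root y with |y| ≤ 4.
  x = -3: f_y(-3, y) = 6*y**2 - 22*y - 2; no integer root y with |y| ≤ 4.
  x = -2: f_y(-2, y) = 6*y**2 - 18*y + 4; no integer root y with |y| ≤ 4.
  x = -1: f_y(-1, y) = 6*y**2 - 14*y + 6; no integer root y with |y| ≤ 4.
  x = 0: f_y(0, y) = 6*y**2 - 10*y + 4; vanishes at y ∈ {1}. (0, 1): f_x = 0, f = 0 — SINGULAR.
  x = 1: f_y(1, y) = 6*y**2 - 6*y - 2; no integer root y with |y| ≤ 4.
  x = 2: f_y(2, y) = 6*y**2 - 2*y - 12; no integer root y with |y| ≤ 4.
  x = 3: f_y(3, y) = 6*y**2 + 2*y - 26; no integer root y with |y| ≤ 4.
  x = 4: f_y(4, y) = 6*y**2 + 6*y - 44; no integer root y with |y| ≤ 4.
Only singular point on the grid: (0, 1).
Classify: substitute x = 0 + u, y = 1 + v and expand: f = u**3 - 2*u**2*v + 2*u*v**2 + 2*v**3 + v**2.
No constant or linear terms (consistent with a singular point). Quadratic part: v**2. Cubic part: u**3 - 2*u**2*v + 2*u*v**2 + 2*v**3.
The quadratic part v**2 is a perfect square, so there is a single (double) tangent line v = 0, i.e. y = 1. Restricting the cubic part to that line (v = 0) leaves u**3 ≠ 0, so f is not divisible by v and the branch is v² ≈ -u**3 to lowest order — this is a cusp.
Classification: cusp.


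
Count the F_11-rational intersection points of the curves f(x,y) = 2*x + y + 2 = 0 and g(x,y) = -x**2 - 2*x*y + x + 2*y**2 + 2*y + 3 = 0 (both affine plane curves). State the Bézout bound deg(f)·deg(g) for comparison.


Common zeros: {(8, 4)}; count = 1; Bézout bound = 2.

deg(f) = 1, deg(g) = 2, so Bézout bound = 2.
Scan x ∈ F_11. For each x, list the y ∈ F_11 with f(x, y) ≡ 0 and those with g(x, y) ≡ 0 (mod 11); the common zeros in that column are the intersection.
  x = 0: f ≡ 0 at y ∈ {9}; g ≡ 0 at y ∈ ∅; common: ∅.
  x = 1: f ≡ 0 at y ∈ {7}; g ≡ 0 at y ∈ {2, 9}; common: ∅.
  x = 2: f ≡ 0 at y ∈ {5}; g ≡ 0 at y ∈ ∅; common: ∅.
  x = 3: f ≡ 0 at y ∈ {3}; g ≡ 0 at y ∈ ∅; common: ∅.
  x = 4: f ≡ 0 at y ∈ {1}; g ≡ 0 at y ∈ {5, 9}; common: ∅.
  x = 5: f ≡ 0 at y ∈ {10}; g ≡ 0 at y ∈ ∅; common: ∅.
  x = 6: f ≡ 0 at y ∈ {8}; g ≡ 0 at y ∈ ∅; common: ∅.
  x = 7: f ≡ 0 at y ∈ {6}; g ≡ 0 at y ∈ {2, 4}; common: ∅.
  x = 8: f ≡ 0 at y ∈ {4}; g ≡ 0 at y ∈ {3, 4}; common: {4}.
  x = 9: f ≡ 0 at y ∈ {2}; g ≡ 0 at y ∈ {3, 5}; common: ∅.
  x = 10: f ≡ 0 at y ∈ {0}; g ≡ 0 at y ∈ ∅; common: ∅.
Collecting: common zeros = {(8, 4)}, so the count is 1.
Comparison with the Bézout bound: 1 ≤ 2 = deg(f)·deg(g), as expected for curves with no common component (the affine F_11-count falls short of the bound because intersections may lie at infinity, over extension fields, or carry multiplicity).


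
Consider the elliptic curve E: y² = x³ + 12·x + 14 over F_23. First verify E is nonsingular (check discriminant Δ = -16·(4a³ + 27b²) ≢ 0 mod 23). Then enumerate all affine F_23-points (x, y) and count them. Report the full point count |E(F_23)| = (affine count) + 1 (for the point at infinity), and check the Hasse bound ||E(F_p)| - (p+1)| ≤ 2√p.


Affine points = {(1, 2), (1, 21), (2, 0), (3, 10), (3, 13), (6, 7), (6, 16), (7, 2), (7, 21), (8, 1), (8, 22), (9, 0), (12, 0), (15, 2), (15, 21), (16, 1), (16, 22), (17, 5), (17, 18), (18, 6), (18, 17), (22, 1), (22, 22)}; affine count = 23; |E(F_23)| = 24.

Discriminant check: Δ ∝ 4a³ + 27b² = 4·12³ + 27·14² = 4·1728 + 27·196 ≡ 14 (mod 23). Nonzero ⇒ E is nonsingular.
For each x ∈ F_23, compute rhs = x³ + 12·x + 14 mod 23, then count y ∈ F_23 with y² ≡ rhs.
  x = 0: rhs = 14, matching y values: none (0 points).
  x = 1: rhs = 4, matching y values: 2, 21 (2 points).
  x = 2: rhs = 0, matching y values: 0 (1 points).
  x = 3: rhs = 8, matching y values: 10, 13 (2 points).
  x = 4: rhs = 11, matching y values: none (0 points).
  x = 5: rhs = 15, matching y values: none (0 points).
  x = 6: rhs = 3, matching y values: 7, 16 (2 points).
  x = 7: rhs = 4, matching y values: 2, 21 (2 points).
  x = 8: rhs = 1, matching y values: 1, 22 (2 points).
  x = 9: rhs = 0, matching y values: 0 (1 points).
  x = 10: rhs = 7, matching y values: none (0 points).
  x = 11: rhs = 5, matching y values: none (0 points).
  x = 12: rhs = 0, matching y values: 0 (1 points).
  x = 13: rhs = 21, matching y values: none (0 points).
  x = 14: rhs = 5, matching y values: none (0 points).
  x = 15: rhs = 4, matching y values: 2, 21 (2 points).
  x = 16: rhs = 1, matching y values: 1, 22 (2 points).
  x = 17: rhs = 2, matching y values: 5, 18 (2 points).
  x = 18: rhs = 13, matching y values: 6, 17 (2 points).
  x = 19: rhs = 17, matching y values: none (0 points).
  x = 20: rhs = 20, matching y values: none (0 points).
  x = 21: rhs = 5, matching y values: none (0 points).
  x = 22: rhs = 1, matching y values: 1, 22 (2 points).
Total affine count: 23.
Full point count |E(F_23)| = 23 + 1 = 24.
Hasse bound: |24 − (23+1)| = |0| = 0 ≤ 2√23 ≈ 9.5917 ✓.


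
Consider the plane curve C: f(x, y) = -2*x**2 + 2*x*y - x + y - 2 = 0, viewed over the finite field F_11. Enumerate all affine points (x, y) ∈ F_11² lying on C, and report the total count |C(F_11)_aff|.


Affine F_11-points: {(0, 2), (1, 9), (2, 9), (3, 8), (4, 3), (6, 7), (7, 2), (8, 1), (9, 1), (10, 8)}; count = 10.

For each of the 121 pairs (x, y) ∈ F_11², evaluate f(x, y) mod 11. Record the zeros.
  x = 0: [0↦9, 1↦10, 2↦0, 3↦1, 4↦2, 5↦3, 6↦4, 7↦5, 8↦6, 9↦7, 10↦8]  zeros at y ∈ {2}
  x = 1: [0↦6, 1↦9, 2↦1, 3↦4, 4↦7, 5↦10, 6↦2, 7↦5, 8↦8, 9↦0, 10↦3]  zeros at y ∈ {9}
  x = 2: [0↦10, 1↦4, 2↦9, 3↦3, 4↦8, 5↦2, 6↦7, 7↦1, 8↦6, 9↦0, 10↦5]  zeros at y ∈ {9}
  x = 3: [0↦10, 1↦6, 2↦2, 3↦9, 4↦5, 5↦1, 6↦8, 7↦4, 8↦0, 9↦7, 10↦3]  zeros at y ∈ {8}
  x = 4: [0↦6, 1↦4, 2↦2, 3↦0, 4↦9, 5↦7, 6↦5, 7↦3, 8↦1, 9↦10, 10↦8]  zeros at y ∈ {3}
  x = 5: [0↦9, 1↦9, 2↦9, 3↦9, 4↦9, 5↦9, 6↦9, 7↦9, 8↦9, 9↦9, 10↦9]  zeros at y ∈ ∅
  x = 6: [0↦8, 1↦10, 2↦1, 3↦3, 4↦5, 5↦7, 6↦9, 7↦0, 8↦2, 9↦4, 10↦6]  zeros at y ∈ {7}
  x = 7: [0↦3, 1↦7, 2↦0, 3↦4, 4↦8, 5↦1, 6↦5, 7↦9, 8↦2, 9↦6, 10↦10]  zeros at y ∈ {2}
  x = 8: [0↦5, 1↦0, 2↦6, 3↦1, 4↦7, 5↦2, 6↦8, 7↦3, 8↦9, 9↦4, 10↦10]  zeros at y ∈ {1}
  x = 9: [0↦3, 1↦0, 2↦8, 3↦5, 4↦2, 5↦10, 6↦7, 7↦4, 8↦1, 9↦9, 10↦6]  zeros at y ∈ {1}
  x = 10: [0↦8, 1↦7, 2↦6, 3↦5, 4↦4, 5↦3, 6↦2, 7↦1, 8↦0, 9↦10, 10↦9]  zeros at y ∈ {8}
Collecting zeros: affine points = {(0, 2), (1, 9), (2, 9), (3, 8), (4, 3), (6, 7), (7, 2), (8, 1), (9, 1), (10, 8)}.
Total count |C(F_11)_aff| = 10.
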